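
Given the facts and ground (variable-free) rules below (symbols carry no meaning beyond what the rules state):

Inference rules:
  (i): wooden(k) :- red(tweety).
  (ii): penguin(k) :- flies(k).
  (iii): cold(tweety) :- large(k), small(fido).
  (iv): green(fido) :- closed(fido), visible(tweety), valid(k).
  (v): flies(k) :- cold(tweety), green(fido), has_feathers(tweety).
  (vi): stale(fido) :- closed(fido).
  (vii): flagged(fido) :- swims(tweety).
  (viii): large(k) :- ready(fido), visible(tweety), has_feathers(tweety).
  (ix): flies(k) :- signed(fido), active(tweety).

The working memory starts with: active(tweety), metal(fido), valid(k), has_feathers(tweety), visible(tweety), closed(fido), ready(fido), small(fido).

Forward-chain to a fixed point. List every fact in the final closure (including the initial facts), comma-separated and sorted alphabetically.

active(tweety), closed(fido), cold(tweety), flies(k), green(fido), has_feathers(tweety), large(k), metal(fido), penguin(k), ready(fido), small(fido), stale(fido), valid(k), visible(tweety)

Round 1: (iv) [green(fido) :- closed(fido), visible(tweety), valid(k).]; (vi) [stale(fido) :- closed(fido).]; (viii) [large(k) :- ready(fido), visible(tweety), has_feathers(tweety).]. New: green(fido), stale(fido), large(k).
Round 2: (iii) [cold(tweety) :- large(k), small(fido).]. New: cold(tweety).
Round 3: (v) [flies(k) :- cold(tweety), green(fido), has_feathers(tweety).]. New: flies(k).
Round 4: (ii) [penguin(k) :- flies(k).]. New: penguin(k).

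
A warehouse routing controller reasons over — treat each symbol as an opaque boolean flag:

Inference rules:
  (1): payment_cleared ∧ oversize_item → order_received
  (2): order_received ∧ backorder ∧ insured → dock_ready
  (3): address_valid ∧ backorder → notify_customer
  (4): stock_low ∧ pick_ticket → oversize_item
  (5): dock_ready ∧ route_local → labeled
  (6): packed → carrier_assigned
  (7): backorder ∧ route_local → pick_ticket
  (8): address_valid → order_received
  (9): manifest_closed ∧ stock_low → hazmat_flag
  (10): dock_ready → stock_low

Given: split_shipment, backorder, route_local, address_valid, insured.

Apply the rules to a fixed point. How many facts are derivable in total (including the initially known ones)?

12

Round 1 — (3), (7), (8), derive notify_customer, pick_ticket, order_received.
Round 2 — (2), derive dock_ready.
Round 3 — (5), (10), derive labeled, stock_low.
Round 4 — (4), derive oversize_item.
Closure: {address_valid, backorder, dock_ready, insured, labeled, notify_customer, order_received, oversize_item, pick_ticket, route_local, split_shipment, stock_low} — 12 facts.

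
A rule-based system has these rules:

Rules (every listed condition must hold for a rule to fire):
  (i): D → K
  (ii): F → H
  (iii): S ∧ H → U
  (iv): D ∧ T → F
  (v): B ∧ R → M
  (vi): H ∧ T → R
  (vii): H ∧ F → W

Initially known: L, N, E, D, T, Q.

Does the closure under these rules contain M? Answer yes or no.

Round 1 — (i), (iv), derive K, F.
Round 2 — (ii), derive H.
Round 3 — (vi), (vii), derive R, W.
Fixed point reached. M is concluded only by (v); (v) needs B (never derived).

no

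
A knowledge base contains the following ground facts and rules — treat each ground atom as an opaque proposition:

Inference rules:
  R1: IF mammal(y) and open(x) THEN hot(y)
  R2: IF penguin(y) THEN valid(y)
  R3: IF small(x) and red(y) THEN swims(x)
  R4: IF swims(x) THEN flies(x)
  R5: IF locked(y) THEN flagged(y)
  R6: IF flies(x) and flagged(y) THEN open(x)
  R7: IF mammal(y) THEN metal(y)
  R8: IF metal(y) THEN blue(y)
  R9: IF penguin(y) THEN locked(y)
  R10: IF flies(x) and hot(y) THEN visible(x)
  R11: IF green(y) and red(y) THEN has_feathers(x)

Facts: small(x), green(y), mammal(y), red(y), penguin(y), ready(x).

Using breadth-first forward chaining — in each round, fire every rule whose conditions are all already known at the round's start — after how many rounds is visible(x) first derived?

Round 1 — R2, R3, R7, R9, R11, derive valid(y), swims(x), metal(y), locked(y), has_feathers(x).
Round 2 — R4, R5, R8, derive flies(x), flagged(y), blue(y).
Round 3 — R6, derive open(x).
Round 4 — R1, derive hot(y).
Round 5 — R10, derive visible(x).
visible(x) first appears in round 5.

5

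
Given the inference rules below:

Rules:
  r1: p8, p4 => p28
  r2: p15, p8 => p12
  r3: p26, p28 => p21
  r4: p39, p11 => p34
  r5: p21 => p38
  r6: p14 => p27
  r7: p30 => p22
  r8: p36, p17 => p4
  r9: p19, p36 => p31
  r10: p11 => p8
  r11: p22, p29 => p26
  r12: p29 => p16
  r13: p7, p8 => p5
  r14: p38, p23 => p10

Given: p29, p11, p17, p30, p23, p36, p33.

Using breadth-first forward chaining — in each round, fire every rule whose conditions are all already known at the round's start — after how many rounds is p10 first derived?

5

Round 1 — r7, r8, r10, r12, derive p22, p4, p8, p16.
Round 2 — r1, r11, derive p28, p26.
Round 3 — r3, derive p21.
Round 4 — r5, derive p38.
Round 5 — r14, derive p10.
p10 first appears in round 5.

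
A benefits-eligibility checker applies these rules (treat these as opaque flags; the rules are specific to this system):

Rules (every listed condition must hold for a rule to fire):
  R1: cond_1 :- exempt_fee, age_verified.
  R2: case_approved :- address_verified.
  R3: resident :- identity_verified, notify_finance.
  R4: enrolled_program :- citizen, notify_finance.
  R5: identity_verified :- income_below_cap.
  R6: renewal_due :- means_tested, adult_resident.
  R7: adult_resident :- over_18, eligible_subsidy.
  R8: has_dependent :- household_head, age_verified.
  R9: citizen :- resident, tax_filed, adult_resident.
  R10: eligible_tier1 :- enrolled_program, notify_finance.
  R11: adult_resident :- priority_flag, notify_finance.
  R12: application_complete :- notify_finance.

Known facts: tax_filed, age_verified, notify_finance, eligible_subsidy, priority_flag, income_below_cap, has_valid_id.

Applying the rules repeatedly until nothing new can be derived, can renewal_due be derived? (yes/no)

Round 1 fires R5, R11, R12, giving identity_verified, adult_resident, application_complete.
Round 2 fires R3, giving resident.
Round 3 fires R9, giving citizen.
Round 4 fires R4, giving enrolled_program.
Round 5 fires R10, giving eligible_tier1.
Fixed point reached. renewal_due is concluded only by R6; R6 needs means_tested (never derived).

no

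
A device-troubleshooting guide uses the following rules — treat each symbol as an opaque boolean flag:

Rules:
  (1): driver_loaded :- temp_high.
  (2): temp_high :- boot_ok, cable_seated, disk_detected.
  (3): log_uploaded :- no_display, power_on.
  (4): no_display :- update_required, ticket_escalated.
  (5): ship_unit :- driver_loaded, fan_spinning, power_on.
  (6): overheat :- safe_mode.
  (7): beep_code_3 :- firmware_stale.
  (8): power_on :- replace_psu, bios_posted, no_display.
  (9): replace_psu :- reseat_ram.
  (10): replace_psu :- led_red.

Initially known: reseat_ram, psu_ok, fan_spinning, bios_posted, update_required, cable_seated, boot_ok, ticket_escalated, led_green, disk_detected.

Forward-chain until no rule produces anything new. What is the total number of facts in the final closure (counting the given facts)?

17

[1] (2) [temp_high :- boot_ok, cable_seated, disk_detected.]; (4) [no_display :- update_required, ticket_escalated.]; (9) [replace_psu :- reseat_ram.]. ⇒ new: temp_high, no_display, replace_psu.
[2] (1) [driver_loaded :- temp_high.]; (8) [power_on :- replace_psu, bios_posted, no_display.]. ⇒ new: driver_loaded, power_on.
[3] (3) [log_uploaded :- no_display, power_on.]; (5) [ship_unit :- driver_loaded, fan_spinning, power_on.]. ⇒ new: log_uploaded, ship_unit.
Closure: {bios_posted, boot_ok, cable_seated, disk_detected, driver_loaded, fan_spinning, led_green, log_uploaded, no_display, power_on, psu_ok, replace_psu, reseat_ram, ship_unit, temp_high, ticket_escalated, update_required} — 17 facts.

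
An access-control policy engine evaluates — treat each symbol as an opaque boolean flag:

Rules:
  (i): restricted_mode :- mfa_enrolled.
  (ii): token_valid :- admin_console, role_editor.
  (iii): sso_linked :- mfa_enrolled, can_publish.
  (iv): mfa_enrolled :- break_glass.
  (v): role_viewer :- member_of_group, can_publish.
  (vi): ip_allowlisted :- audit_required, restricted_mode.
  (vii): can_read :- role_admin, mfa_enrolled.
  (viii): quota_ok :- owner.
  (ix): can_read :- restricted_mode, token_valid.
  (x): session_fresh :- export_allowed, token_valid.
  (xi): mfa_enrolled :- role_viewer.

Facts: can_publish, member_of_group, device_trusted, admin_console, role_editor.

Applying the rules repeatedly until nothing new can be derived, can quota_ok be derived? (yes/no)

Round 1: (ii) [token_valid :- admin_console, role_editor.]; (v) [role_viewer :- member_of_group, can_publish.]. Adds token_valid, role_viewer.
Round 2: (xi) [mfa_enrolled :- role_viewer.]. Adds mfa_enrolled.
Round 3: (i) [restricted_mode :- mfa_enrolled.]; (iii) [sso_linked :- mfa_enrolled, can_publish.]. Adds restricted_mode, sso_linked.
Round 4: (ix) [can_read :- restricted_mode, token_valid.]. Adds can_read.
Fixed point reached. quota_ok is concluded only by (viii); (viii) needs owner (never derived).

no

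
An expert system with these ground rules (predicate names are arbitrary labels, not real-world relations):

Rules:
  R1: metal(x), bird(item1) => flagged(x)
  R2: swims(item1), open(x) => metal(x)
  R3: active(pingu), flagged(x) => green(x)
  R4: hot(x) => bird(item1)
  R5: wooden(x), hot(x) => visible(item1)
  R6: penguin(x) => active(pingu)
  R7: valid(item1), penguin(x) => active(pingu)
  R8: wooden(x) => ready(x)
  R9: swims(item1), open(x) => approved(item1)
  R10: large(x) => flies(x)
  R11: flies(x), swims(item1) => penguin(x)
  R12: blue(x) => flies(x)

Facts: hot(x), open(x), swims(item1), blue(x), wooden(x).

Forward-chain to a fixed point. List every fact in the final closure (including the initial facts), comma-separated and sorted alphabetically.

Round 1: R2 [swims(item1), open(x) => metal(x)]; R4 [hot(x) => bird(item1)]; R5 [wooden(x), hot(x) => visible(item1)]; R8 [wooden(x) => ready(x)]; R9 [swims(item1), open(x) => approved(item1)]; R12 [blue(x) => flies(x)]. New: metal(x), bird(item1), visible(item1), ready(x), approved(item1), flies(x).
Round 2: R1 [metal(x), bird(item1) => flagged(x)]; R11 [flies(x), swims(item1) => penguin(x)]. New: flagged(x), penguin(x).
Round 3: R6 [penguin(x) => active(pingu)]. New: active(pingu).
Round 4: R3 [active(pingu), flagged(x) => green(x)]. New: green(x).

active(pingu), approved(item1), bird(item1), blue(x), flagged(x), flies(x), green(x), hot(x), metal(x), open(x), penguin(x), ready(x), swims(item1), visible(item1), wooden(x)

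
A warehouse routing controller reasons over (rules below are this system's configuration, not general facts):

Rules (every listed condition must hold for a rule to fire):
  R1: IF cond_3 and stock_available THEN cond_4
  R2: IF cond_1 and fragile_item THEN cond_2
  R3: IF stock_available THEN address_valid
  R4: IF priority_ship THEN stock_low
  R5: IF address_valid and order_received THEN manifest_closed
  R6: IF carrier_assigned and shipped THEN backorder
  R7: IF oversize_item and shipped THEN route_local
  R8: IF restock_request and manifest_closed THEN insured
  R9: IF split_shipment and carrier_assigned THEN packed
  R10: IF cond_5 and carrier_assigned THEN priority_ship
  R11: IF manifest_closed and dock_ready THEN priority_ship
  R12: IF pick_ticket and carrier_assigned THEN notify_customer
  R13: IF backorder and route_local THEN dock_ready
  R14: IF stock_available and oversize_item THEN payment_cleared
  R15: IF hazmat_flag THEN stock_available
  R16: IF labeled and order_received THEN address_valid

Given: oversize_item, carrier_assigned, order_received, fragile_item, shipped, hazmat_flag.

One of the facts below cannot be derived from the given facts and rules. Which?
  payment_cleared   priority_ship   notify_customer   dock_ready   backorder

[1] R6 [IF carrier_assigned and shipped THEN backorder]; R7 [IF oversize_item and shipped THEN route_local]; R15 [IF hazmat_flag THEN stock_available]. ⇒ new: backorder, route_local, stock_available.
[2] R3 [IF stock_available THEN address_valid]; R13 [IF backorder and route_local THEN dock_ready]; R14 [IF stock_available and oversize_item THEN payment_cleared]. ⇒ new: address_valid, dock_ready, payment_cleared.
[3] R5 [IF address_valid and order_received THEN manifest_closed]. ⇒ new: manifest_closed.
[4] R11 [IF manifest_closed and dock_ready THEN priority_ship]. ⇒ new: priority_ship.
[5] R4 [IF priority_ship THEN stock_low]. ⇒ new: stock_low.
Derived: backorder (round 1), priority_ship (round 4), payment_cleared (round 2), dock_ready (round 2). notify_customer never appears in any round.

notify_customer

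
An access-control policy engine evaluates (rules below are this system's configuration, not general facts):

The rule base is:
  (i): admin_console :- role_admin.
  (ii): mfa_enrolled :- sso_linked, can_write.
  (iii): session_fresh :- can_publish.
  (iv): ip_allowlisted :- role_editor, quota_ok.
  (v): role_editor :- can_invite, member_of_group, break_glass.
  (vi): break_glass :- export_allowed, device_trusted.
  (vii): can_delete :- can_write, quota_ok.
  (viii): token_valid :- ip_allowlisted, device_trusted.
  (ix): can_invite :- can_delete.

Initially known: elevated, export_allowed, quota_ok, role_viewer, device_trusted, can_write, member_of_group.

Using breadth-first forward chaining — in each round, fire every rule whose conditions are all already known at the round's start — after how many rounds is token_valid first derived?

5

Round 1 fires (vi), (vii), giving break_glass, can_delete.
Round 2 fires (ix), giving can_invite.
Round 3 fires (v), giving role_editor.
Round 4 fires (iv), giving ip_allowlisted.
Round 5 fires (viii), giving token_valid.
token_valid first appears in round 5.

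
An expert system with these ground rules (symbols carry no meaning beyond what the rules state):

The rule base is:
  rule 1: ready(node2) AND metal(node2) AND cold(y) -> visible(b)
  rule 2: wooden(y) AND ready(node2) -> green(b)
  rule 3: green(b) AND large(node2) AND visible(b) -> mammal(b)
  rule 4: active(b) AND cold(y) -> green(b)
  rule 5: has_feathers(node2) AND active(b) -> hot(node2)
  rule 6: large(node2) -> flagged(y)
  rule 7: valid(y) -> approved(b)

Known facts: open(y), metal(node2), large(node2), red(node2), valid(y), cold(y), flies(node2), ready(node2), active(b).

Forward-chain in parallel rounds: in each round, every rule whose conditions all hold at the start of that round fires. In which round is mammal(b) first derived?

2

Round 1: rule 1 [ready(node2) AND metal(node2) AND cold(y) -> visible(b)]; rule 4 [active(b) AND cold(y) -> green(b)]; rule 6 [large(node2) -> flagged(y)]; rule 7 [valid(y) -> approved(b)]. Adds visible(b), green(b), flagged(y), approved(b).
Round 2: rule 3 [green(b) AND large(node2) AND visible(b) -> mammal(b)]. Adds mammal(b).
mammal(b) first appears in round 2.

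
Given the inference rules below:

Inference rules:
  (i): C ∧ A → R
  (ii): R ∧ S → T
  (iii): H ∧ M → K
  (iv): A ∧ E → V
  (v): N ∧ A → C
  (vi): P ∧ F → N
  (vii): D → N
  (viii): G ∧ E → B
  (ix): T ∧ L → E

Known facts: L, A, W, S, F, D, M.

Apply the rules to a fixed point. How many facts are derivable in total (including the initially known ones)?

Round 1 fires (vii), giving N.
Round 2 fires (v), giving C.
Round 3 fires (i), giving R.
Round 4 fires (ii), giving T.
Round 5 fires (ix), giving E.
Round 6 fires (iv), giving V.
Closure: {A, C, D, E, F, L, M, N, R, S, T, V, W} — 13 facts.

13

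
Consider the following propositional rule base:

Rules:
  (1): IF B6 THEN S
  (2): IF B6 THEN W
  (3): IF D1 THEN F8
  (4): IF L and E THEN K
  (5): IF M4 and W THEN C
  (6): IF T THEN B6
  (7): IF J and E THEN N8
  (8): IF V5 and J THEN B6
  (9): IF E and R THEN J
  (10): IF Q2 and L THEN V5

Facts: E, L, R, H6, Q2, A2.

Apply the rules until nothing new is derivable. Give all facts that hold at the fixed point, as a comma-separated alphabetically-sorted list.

Round 1 — (4), (9), (10), derive K, J, V5.
Round 2 — (7), (8), derive N8, B6.
Round 3 — (1), (2), derive S, W.

A2, B6, E, H6, J, K, L, N8, Q2, R, S, V5, W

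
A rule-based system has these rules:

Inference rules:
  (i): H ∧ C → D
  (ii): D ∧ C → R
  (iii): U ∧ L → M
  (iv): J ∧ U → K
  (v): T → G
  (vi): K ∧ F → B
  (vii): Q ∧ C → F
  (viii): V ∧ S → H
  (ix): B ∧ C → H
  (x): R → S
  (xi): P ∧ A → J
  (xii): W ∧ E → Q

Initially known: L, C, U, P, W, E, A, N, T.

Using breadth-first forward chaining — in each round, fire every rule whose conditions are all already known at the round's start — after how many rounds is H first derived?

4

Round 1 — (iii), (v), (xi), (xii), derive M, G, J, Q.
Round 2 — (iv), (vii), derive K, F.
Round 3 — (vi), derive B.
Round 4 — (ix), derive H.
H first appears in round 4.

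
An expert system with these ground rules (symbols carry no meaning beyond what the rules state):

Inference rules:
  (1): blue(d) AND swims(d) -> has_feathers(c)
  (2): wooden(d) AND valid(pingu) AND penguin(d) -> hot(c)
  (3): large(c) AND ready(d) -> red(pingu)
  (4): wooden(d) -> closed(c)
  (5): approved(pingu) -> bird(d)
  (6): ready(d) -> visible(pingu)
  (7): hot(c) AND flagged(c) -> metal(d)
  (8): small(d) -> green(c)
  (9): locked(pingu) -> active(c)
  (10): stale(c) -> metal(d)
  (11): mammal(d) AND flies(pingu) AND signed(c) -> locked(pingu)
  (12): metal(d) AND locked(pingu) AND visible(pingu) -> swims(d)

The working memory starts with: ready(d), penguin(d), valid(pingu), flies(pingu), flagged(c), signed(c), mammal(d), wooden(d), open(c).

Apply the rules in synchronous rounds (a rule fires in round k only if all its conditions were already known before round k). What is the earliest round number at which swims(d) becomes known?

Round 1: (2) [wooden(d) AND valid(pingu) AND penguin(d) -> hot(c)]; (4) [wooden(d) -> closed(c)]; (6) [ready(d) -> visible(pingu)]; (11) [mammal(d) AND flies(pingu) AND signed(c) -> locked(pingu)]. Adds hot(c), closed(c), visible(pingu), locked(pingu).
Round 2: (7) [hot(c) AND flagged(c) -> metal(d)]; (9) [locked(pingu) -> active(c)]. Adds metal(d), active(c).
Round 3: (12) [metal(d) AND locked(pingu) AND visible(pingu) -> swims(d)]. Adds swims(d).
swims(d) first appears in round 3.

3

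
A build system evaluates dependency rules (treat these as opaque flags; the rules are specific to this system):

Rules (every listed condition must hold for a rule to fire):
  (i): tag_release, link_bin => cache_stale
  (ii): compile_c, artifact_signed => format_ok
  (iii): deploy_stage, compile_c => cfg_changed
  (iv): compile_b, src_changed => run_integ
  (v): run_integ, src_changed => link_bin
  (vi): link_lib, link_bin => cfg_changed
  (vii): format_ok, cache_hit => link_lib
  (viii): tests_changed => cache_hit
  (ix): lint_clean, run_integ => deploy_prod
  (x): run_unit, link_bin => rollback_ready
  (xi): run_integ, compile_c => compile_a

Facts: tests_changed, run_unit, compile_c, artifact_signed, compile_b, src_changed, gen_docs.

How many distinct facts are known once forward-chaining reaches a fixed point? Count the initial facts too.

15

Round 1 — (ii), (iv), (viii), derive format_ok, run_integ, cache_hit.
Round 2 — (v), (vii), (xi), derive link_bin, link_lib, compile_a.
Round 3 — (vi), (x), derive cfg_changed, rollback_ready.
Closure: {artifact_signed, cache_hit, cfg_changed, compile_a, compile_b, compile_c, format_ok, gen_docs, link_bin, link_lib, rollback_ready, run_integ, run_unit, src_changed, tests_changed} — 15 facts.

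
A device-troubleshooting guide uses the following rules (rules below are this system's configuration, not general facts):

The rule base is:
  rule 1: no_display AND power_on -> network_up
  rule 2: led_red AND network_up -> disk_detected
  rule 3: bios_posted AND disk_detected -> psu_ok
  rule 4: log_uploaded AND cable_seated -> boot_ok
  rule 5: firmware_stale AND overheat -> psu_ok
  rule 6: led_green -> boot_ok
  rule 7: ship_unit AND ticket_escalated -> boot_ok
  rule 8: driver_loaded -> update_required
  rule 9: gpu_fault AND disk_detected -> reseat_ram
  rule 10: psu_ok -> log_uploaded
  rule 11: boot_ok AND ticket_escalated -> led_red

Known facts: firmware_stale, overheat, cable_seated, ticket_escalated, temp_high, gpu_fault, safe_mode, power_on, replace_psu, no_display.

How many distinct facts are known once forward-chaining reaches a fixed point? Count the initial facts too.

17

Round 1: rule 1 [no_display AND power_on -> network_up]; rule 5 [firmware_stale AND overheat -> psu_ok]. Adds network_up, psu_ok.
Round 2: rule 10 [psu_ok -> log_uploaded]. Adds log_uploaded.
Round 3: rule 4 [log_uploaded AND cable_seated -> boot_ok]. Adds boot_ok.
Round 4: rule 11 [boot_ok AND ticket_escalated -> led_red]. Adds led_red.
Round 5: rule 2 [led_red AND network_up -> disk_detected]. Adds disk_detected.
Round 6: rule 9 [gpu_fault AND disk_detected -> reseat_ram]. Adds reseat_ram.
Closure: {boot_ok, cable_seated, disk_detected, firmware_stale, gpu_fault, led_red, log_uploaded, network_up, no_display, overheat, power_on, psu_ok, replace_psu, reseat_ram, safe_mode, temp_high, ticket_escalated} — 17 facts.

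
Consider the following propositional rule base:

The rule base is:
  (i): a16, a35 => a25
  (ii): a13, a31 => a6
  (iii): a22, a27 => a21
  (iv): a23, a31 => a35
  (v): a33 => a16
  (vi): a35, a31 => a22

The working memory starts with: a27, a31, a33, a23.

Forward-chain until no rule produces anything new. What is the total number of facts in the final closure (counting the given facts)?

9

Round 1 — (iv), (v), derive a35, a16.
Round 2 — (i), (vi), derive a25, a22.
Round 3 — (iii), derive a21.
Closure: {a16, a21, a22, a23, a25, a27, a31, a33, a35} — 9 facts.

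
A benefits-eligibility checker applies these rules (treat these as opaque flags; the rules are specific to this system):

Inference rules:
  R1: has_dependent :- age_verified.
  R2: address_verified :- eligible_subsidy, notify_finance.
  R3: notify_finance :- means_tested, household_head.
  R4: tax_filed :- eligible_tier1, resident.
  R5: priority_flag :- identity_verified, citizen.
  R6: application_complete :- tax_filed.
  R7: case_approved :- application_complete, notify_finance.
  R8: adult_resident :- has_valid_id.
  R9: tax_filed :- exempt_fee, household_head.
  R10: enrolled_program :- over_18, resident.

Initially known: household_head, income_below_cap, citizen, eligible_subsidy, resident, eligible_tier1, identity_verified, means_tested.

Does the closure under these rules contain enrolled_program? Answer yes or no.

no

Round 1 fires R3, R4, R5, giving notify_finance, tax_filed, priority_flag.
Round 2 fires R2, R6, giving address_verified, application_complete.
Round 3 fires R7, giving case_approved.
Fixed point reached. enrolled_program is concluded only by R10; R10 needs over_18 (never derived).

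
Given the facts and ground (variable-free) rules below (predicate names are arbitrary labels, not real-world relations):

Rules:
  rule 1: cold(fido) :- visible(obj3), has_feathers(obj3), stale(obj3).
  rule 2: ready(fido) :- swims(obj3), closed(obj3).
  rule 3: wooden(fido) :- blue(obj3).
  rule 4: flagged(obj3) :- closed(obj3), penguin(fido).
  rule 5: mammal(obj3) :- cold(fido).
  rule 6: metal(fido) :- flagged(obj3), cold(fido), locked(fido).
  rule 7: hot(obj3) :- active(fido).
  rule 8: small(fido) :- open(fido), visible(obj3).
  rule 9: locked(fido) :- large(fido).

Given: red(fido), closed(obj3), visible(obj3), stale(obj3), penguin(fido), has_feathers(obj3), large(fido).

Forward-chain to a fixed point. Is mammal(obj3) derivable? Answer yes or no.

yes

Round 1 fires rule 1, rule 4, rule 9, giving cold(fido), flagged(obj3), locked(fido).
Round 2 fires rule 5, rule 6, giving mammal(obj3), metal(fido).
mammal(obj3) appears in round 2, so it is derivable.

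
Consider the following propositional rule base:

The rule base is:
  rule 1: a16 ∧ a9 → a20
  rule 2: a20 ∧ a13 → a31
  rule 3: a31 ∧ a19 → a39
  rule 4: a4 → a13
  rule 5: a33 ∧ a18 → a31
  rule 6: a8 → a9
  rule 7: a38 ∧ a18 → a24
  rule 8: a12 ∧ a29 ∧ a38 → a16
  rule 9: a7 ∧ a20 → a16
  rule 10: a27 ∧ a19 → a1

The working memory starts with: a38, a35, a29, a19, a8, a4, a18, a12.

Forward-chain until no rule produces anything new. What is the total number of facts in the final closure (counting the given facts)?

15

[1] rule 4 [a4 → a13]; rule 6 [a8 → a9]; rule 7 [a38 ∧ a18 → a24]; rule 8 [a12 ∧ a29 ∧ a38 → a16]. ⇒ new: a13, a9, a24, a16.
[2] rule 1 [a16 ∧ a9 → a20]. ⇒ new: a20.
[3] rule 2 [a20 ∧ a13 → a31]. ⇒ new: a31.
[4] rule 3 [a31 ∧ a19 → a39]. ⇒ new: a39.
Closure: {a12, a13, a16, a18, a19, a20, a24, a29, a31, a35, a38, a39, a4, a8, a9} — 15 facts.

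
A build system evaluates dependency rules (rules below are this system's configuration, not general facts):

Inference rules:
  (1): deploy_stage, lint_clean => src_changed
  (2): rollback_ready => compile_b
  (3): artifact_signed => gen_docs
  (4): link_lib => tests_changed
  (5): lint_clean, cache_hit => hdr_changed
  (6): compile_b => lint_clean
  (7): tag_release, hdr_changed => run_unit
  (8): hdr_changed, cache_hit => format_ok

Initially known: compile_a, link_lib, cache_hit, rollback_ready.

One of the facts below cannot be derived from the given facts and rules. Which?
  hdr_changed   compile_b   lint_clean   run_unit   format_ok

run_unit

Round 1: (2) [rollback_ready => compile_b]; (4) [link_lib => tests_changed]. New: compile_b, tests_changed.
Round 2: (6) [compile_b => lint_clean]. New: lint_clean.
Round 3: (5) [lint_clean, cache_hit => hdr_changed]. New: hdr_changed.
Round 4: (8) [hdr_changed, cache_hit => format_ok]. New: format_ok.
Derived: compile_b (round 1), format_ok (round 4), hdr_changed (round 3), lint_clean (round 2). run_unit never appears in any round.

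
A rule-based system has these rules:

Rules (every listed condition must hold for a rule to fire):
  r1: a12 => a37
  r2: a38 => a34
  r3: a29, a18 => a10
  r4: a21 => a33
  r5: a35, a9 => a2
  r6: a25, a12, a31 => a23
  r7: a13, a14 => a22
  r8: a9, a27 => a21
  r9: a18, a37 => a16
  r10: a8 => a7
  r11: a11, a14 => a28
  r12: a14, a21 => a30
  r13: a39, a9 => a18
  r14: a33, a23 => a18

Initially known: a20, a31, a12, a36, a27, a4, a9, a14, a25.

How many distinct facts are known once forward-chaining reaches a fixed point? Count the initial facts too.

16

[1] r1 [a12 => a37]; r6 [a25, a12, a31 => a23]; r8 [a9, a27 => a21]. ⇒ new: a37, a23, a21.
[2] r4 [a21 => a33]; r12 [a14, a21 => a30]. ⇒ new: a33, a30.
[3] r14 [a33, a23 => a18]. ⇒ new: a18.
[4] r9 [a18, a37 => a16]. ⇒ new: a16.
Closure: {a12, a14, a16, a18, a20, a21, a23, a25, a27, a30, a31, a33, a36, a37, a4, a9} — 16 facts.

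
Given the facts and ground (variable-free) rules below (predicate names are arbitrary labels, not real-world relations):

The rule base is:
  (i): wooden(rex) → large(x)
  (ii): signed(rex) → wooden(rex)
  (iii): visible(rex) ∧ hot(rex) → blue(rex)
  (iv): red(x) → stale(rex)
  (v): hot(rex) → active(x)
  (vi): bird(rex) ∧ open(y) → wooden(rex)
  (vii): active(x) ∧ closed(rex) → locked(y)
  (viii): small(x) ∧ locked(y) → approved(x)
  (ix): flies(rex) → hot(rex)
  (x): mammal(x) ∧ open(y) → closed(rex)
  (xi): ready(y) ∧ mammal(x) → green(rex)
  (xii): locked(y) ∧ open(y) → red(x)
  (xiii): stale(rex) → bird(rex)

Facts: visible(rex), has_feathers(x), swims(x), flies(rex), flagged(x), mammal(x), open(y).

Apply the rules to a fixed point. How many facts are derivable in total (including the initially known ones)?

17

Round 1 — (ix), (x), derive hot(rex), closed(rex).
Round 2 — (iii), (v), derive blue(rex), active(x).
Round 3 — (vii), derive locked(y).
Round 4 — (xii), derive red(x).
Round 5 — (iv), derive stale(rex).
Round 6 — (xiii), derive bird(rex).
Round 7 — (vi), derive wooden(rex).
Round 8 — (i), derive large(x).
Closure: {active(x), bird(rex), blue(rex), closed(rex), flagged(x), flies(rex), has_feathers(x), hot(rex), large(x), locked(y), mammal(x), open(y), red(x), stale(rex), swims(x), visible(rex), wooden(rex)} — 17 facts.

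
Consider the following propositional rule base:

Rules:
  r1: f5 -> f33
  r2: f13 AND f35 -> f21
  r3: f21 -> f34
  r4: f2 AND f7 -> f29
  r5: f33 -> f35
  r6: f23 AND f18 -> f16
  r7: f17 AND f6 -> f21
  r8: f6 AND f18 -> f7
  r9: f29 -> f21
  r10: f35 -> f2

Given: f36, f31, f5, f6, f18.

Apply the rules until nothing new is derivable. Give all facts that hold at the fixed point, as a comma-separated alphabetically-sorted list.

Round 1 fires r1, r8, giving f33, f7.
Round 2 fires r5, giving f35.
Round 3 fires r10, giving f2.
Round 4 fires r4, giving f29.
Round 5 fires r9, giving f21.
Round 6 fires r3, giving f34.

f18, f2, f21, f29, f31, f33, f34, f35, f36, f5, f6, f7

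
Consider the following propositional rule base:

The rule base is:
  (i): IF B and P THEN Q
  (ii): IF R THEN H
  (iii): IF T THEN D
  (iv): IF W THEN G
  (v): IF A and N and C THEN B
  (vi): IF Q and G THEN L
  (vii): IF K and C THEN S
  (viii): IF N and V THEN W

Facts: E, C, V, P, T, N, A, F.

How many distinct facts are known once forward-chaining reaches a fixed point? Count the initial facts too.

14

Round 1 — (iii), (v), (viii), derive D, B, W.
Round 2 — (i), (iv), derive Q, G.
Round 3 — (vi), derive L.
Closure: {A, B, C, D, E, F, G, L, N, P, Q, T, V, W} — 14 facts.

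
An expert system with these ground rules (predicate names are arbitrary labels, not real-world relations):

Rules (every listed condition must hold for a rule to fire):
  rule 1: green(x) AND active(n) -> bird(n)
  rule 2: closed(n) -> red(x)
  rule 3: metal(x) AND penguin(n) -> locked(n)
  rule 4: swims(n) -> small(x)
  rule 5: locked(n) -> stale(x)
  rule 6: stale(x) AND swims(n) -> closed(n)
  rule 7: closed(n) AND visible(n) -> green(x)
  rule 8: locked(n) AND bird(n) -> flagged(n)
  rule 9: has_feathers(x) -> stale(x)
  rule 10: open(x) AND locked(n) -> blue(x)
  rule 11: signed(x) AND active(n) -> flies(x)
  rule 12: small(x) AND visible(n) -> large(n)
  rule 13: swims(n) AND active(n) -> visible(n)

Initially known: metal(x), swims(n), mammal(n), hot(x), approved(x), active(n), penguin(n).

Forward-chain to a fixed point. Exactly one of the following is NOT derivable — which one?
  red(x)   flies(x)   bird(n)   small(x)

Round 1: rule 3 [metal(x) AND penguin(n) -> locked(n)]; rule 4 [swims(n) -> small(x)]; rule 13 [swims(n) AND active(n) -> visible(n)]. New: locked(n), small(x), visible(n).
Round 2: rule 5 [locked(n) -> stale(x)]; rule 12 [small(x) AND visible(n) -> large(n)]. New: stale(x), large(n).
Round 3: rule 6 [stale(x) AND swims(n) -> closed(n)]. New: closed(n).
Round 4: rule 2 [closed(n) -> red(x)]; rule 7 [closed(n) AND visible(n) -> green(x)]. New: red(x), green(x).
Round 5: rule 1 [green(x) AND active(n) -> bird(n)]. New: bird(n).
Round 6: rule 8 [locked(n) AND bird(n) -> flagged(n)]. New: flagged(n).
Derived: bird(n) (round 5), small(x) (round 1), red(x) (round 4). flies(x) never appears in any round.

flies(x)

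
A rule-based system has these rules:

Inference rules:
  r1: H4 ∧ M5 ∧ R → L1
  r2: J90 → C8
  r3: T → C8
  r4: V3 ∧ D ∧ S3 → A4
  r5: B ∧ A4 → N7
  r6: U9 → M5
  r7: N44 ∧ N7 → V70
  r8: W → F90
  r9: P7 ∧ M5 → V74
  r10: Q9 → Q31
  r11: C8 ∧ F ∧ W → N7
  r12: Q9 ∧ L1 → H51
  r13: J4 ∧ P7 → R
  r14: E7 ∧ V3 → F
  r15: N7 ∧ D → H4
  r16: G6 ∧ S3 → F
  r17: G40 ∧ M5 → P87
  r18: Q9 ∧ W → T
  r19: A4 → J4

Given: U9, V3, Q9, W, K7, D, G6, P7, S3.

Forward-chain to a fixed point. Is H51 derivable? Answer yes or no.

yes

[1] r4 [V3 ∧ D ∧ S3 → A4]; r6 [U9 → M5]; r8 [W → F90]; r10 [Q9 → Q31]; r16 [G6 ∧ S3 → F]; r18 [Q9 ∧ W → T]. ⇒ new: A4, M5, F90, Q31, F, T.
[2] r3 [T → C8]; r9 [P7 ∧ M5 → V74]; r19 [A4 → J4]. ⇒ new: C8, V74, J4.
[3] r11 [C8 ∧ F ∧ W → N7]; r13 [J4 ∧ P7 → R]. ⇒ new: N7, R.
[4] r15 [N7 ∧ D → H4]. ⇒ new: H4.
[5] r1 [H4 ∧ M5 ∧ R → L1]. ⇒ new: L1.
[6] r12 [Q9 ∧ L1 → H51]. ⇒ new: H51.
H51 appears in round 6, so it is derivable.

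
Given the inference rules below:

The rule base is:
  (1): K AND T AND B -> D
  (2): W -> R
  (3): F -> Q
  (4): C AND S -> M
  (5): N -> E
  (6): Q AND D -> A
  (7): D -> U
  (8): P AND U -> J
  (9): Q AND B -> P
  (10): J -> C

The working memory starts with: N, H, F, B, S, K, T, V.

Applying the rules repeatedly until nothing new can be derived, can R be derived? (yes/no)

[1] (1) [K AND T AND B -> D]; (3) [F -> Q]; (5) [N -> E]. ⇒ new: D, Q, E.
[2] (6) [Q AND D -> A]; (7) [D -> U]; (9) [Q AND B -> P]. ⇒ new: A, U, P.
[3] (8) [P AND U -> J]. ⇒ new: J.
[4] (10) [J -> C]. ⇒ new: C.
[5] (4) [C AND S -> M]. ⇒ new: M.
Fixed point reached. R is concluded only by (2); (2) needs W (never derived).

no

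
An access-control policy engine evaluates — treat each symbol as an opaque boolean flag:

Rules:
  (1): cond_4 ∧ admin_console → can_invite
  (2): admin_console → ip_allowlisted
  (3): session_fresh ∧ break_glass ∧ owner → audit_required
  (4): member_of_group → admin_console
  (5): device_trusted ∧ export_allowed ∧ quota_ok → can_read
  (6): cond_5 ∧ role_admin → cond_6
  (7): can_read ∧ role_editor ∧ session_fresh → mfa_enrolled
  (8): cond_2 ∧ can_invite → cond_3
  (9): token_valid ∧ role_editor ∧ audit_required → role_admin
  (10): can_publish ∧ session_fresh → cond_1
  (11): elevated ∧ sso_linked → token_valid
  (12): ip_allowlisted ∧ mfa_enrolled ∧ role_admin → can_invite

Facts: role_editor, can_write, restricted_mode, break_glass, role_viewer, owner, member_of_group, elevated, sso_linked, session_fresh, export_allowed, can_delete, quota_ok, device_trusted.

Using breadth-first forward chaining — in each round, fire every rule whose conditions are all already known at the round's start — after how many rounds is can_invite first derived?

Round 1: (3) [session_fresh ∧ break_glass ∧ owner → audit_required]; (4) [member_of_group → admin_console]; (5) [device_trusted ∧ export_allowed ∧ quota_ok → can_read]; (11) [elevated ∧ sso_linked → token_valid]. Adds audit_required, admin_console, can_read, token_valid.
Round 2: (2) [admin_console → ip_allowlisted]; (7) [can_read ∧ role_editor ∧ session_fresh → mfa_enrolled]; (9) [token_valid ∧ role_editor ∧ audit_required → role_admin]. Adds ip_allowlisted, mfa_enrolled, role_admin.
Round 3: (12) [ip_allowlisted ∧ mfa_enrolled ∧ role_admin → can_invite]. Adds can_invite.
can_invite first appears in round 3.

3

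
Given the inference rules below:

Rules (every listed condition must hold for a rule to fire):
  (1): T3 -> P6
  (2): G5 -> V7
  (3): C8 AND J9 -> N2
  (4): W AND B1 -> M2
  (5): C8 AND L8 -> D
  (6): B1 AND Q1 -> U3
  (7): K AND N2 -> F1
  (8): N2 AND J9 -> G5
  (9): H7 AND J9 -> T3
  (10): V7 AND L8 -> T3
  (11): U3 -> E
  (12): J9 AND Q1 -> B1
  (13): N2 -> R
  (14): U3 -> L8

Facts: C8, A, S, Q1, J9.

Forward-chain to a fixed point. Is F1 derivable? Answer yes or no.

no

Round 1: (3) [C8 AND J9 -> N2]; (12) [J9 AND Q1 -> B1]. New: N2, B1.
Round 2: (6) [B1 AND Q1 -> U3]; (8) [N2 AND J9 -> G5]; (13) [N2 -> R]. New: U3, G5, R.
Round 3: (2) [G5 -> V7]; (11) [U3 -> E]; (14) [U3 -> L8]. New: V7, E, L8.
Round 4: (5) [C8 AND L8 -> D]; (10) [V7 AND L8 -> T3]. New: D, T3.
Round 5: (1) [T3 -> P6]. New: P6.
Fixed point reached. F1 is concluded only by (7); (7) needs K (never derived).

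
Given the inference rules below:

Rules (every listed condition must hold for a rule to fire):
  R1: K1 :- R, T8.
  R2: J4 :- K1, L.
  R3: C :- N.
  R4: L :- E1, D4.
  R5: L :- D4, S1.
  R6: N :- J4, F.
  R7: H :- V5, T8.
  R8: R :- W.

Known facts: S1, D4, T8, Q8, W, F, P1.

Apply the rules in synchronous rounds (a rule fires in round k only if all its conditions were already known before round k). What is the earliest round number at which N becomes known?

Round 1 — R5, R8, derive L, R.
Round 2 — R1, derive K1.
Round 3 — R2, derive J4.
Round 4 — R6, derive N.
N first appears in round 4.

4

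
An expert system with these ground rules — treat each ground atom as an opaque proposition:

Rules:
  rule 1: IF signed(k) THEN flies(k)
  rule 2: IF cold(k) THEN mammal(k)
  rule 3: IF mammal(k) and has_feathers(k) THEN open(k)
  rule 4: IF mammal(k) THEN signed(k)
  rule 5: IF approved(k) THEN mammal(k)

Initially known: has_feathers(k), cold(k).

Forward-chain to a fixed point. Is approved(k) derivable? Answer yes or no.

[1] rule 2 [IF cold(k) THEN mammal(k)]. ⇒ new: mammal(k).
[2] rule 3 [IF mammal(k) and has_feathers(k) THEN open(k)]; rule 4 [IF mammal(k) THEN signed(k)]. ⇒ new: open(k), signed(k).
[3] rule 1 [IF signed(k) THEN flies(k)]. ⇒ new: flies(k).
Fixed point reached. No rule has approved(k) as a consequent, and it is not given.

no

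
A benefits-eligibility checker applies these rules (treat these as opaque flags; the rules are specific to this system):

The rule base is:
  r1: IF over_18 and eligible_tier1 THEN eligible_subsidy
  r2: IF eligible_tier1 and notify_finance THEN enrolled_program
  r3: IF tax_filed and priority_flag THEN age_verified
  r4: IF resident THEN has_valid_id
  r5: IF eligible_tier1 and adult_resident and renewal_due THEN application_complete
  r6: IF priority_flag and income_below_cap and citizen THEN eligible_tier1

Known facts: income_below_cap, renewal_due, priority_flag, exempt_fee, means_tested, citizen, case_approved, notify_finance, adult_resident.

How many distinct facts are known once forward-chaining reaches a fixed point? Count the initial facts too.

12

Round 1: r6 [IF priority_flag and income_below_cap and citizen THEN eligible_tier1]. Adds eligible_tier1.
Round 2: r2 [IF eligible_tier1 and notify_finance THEN enrolled_program]; r5 [IF eligible_tier1 and adult_resident and renewal_due THEN application_complete]. Adds enrolled_program, application_complete.
Closure: {adult_resident, application_complete, case_approved, citizen, eligible_tier1, enrolled_program, exempt_fee, income_below_cap, means_tested, notify_finance, priority_flag, renewal_due} — 12 facts.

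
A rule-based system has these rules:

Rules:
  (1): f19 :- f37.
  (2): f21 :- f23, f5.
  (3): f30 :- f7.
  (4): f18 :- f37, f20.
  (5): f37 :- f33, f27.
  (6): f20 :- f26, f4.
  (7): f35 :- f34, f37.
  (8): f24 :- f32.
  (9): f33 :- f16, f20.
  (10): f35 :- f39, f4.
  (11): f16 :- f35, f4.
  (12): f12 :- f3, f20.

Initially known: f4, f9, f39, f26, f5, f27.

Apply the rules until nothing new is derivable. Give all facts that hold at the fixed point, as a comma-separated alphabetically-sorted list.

Round 1 — (6), (10), derive f20, f35.
Round 2 — (11), derive f16.
Round 3 — (9), derive f33.
Round 4 — (5), derive f37.
Round 5 — (1), (4), derive f19, f18.

f16, f18, f19, f20, f26, f27, f33, f35, f37, f39, f4, f5, f9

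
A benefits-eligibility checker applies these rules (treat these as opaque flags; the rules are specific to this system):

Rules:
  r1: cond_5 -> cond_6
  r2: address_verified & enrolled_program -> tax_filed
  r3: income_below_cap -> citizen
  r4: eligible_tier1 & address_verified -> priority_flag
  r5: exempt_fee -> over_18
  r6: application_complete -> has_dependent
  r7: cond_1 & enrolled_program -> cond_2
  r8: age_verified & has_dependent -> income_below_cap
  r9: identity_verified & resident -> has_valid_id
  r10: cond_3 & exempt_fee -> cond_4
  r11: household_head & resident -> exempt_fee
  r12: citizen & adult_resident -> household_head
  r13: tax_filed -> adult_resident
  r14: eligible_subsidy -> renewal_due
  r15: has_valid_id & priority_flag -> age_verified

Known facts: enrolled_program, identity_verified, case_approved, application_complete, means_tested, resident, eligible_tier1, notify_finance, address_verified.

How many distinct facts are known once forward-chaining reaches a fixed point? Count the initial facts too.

20

[1] r2 [address_verified & enrolled_program -> tax_filed]; r4 [eligible_tier1 & address_verified -> priority_flag]; r6 [application_complete -> has_dependent]; r9 [identity_verified & resident -> has_valid_id]. ⇒ new: tax_filed, priority_flag, has_dependent, has_valid_id.
[2] r13 [tax_filed -> adult_resident]; r15 [has_valid_id & priority_flag -> age_verified]. ⇒ new: adult_resident, age_verified.
[3] r8 [age_verified & has_dependent -> income_below_cap]. ⇒ new: income_below_cap.
[4] r3 [income_below_cap -> citizen]. ⇒ new: citizen.
[5] r12 [citizen & adult_resident -> household_head]. ⇒ new: household_head.
[6] r11 [household_head & resident -> exempt_fee]. ⇒ new: exempt_fee.
[7] r5 [exempt_fee -> over_18]. ⇒ new: over_18.
Closure: {address_verified, adult_resident, age_verified, application_complete, case_approved, citizen, eligible_tier1, enrolled_program, exempt_fee, has_dependent, has_valid_id, household_head, identity_verified, income_below_cap, means_tested, notify_finance, over_18, priority_flag, resident, tax_filed} — 20 facts.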